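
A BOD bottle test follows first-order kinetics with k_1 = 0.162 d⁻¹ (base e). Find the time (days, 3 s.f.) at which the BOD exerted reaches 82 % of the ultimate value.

y/L₀ = 1 − e^(−k_1 t) = 0.82 ⇒ e^(−k_1 t) = 0.180
t = −ln(0.180) / 0.162 = 1.715 / 0.162 = 10.59 d.

t ≈ 10.6 d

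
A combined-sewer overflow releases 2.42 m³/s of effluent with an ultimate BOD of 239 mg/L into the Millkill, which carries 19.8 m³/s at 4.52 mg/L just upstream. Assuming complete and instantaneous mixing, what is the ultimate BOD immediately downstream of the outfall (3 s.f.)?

30.1 mg/L

Flow-weighted mixing: C = (Q_r C_r + Q_w C_w)/(Q_r + Q_w)
= (19.8×4.52 + 2.42×239)/(19.8 + 2.42) = 667.9/22.22 = 30.06 mg/L.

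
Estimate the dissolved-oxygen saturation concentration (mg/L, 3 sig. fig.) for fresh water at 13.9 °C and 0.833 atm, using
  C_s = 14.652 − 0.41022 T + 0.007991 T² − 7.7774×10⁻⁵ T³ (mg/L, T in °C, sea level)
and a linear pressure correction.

C_s ≈ 8.57 mg/L

At sea level: C_s = 14.652 − 0.41022×13.9 + 0.007991×13.9² − 7.7774×10⁻⁵×13.9³ = 10.29 mg/L.
Pressure correction: C_s' = 10.29 × 0.833 = 8.567 mg/L.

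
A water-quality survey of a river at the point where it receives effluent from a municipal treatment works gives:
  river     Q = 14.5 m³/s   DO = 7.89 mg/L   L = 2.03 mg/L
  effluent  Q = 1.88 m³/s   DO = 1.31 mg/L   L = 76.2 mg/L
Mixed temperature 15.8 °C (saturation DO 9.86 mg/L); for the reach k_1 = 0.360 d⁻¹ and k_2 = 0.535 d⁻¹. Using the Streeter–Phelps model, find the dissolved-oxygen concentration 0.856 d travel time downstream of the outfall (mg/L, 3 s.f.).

Mixed DO = (14.5×7.89 + 1.88×1.31)/(14.5+1.88) = 116.9/16.38 = 7.135 mg/L.
Mixed L₀ = (14.5×2.03 + 1.88×76.2)/(16.38) = 172.7/16.38 = 10.54 mg/L.
Initial deficit D₀ = C_s − DO₀ = 9.86 − 7.135 = 2.725 mg/L.
D(0.856) = [0.360×10.54/(0.535−0.360)](e^(−0.360×0.856) − e^(−0.535×0.856)) + 2.725 e^(−0.535×0.856)
= 21.69 × (0.7348 − 0.6326) + 2.725 × 0.6326 = 3.941 mg/L.
DO = 9.86 − 3.941 = 5.919 mg/L.

DO ≈ 5.92 mg/L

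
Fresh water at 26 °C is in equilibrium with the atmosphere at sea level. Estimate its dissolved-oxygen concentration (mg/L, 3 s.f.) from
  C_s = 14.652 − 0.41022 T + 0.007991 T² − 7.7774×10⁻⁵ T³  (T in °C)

C_s = 14.652 − 0.41022×26 + 0.007991×26² − 7.7774×10⁻⁵×26³ = 8.021 mg/L.

C_s ≈ 8.02 mg/L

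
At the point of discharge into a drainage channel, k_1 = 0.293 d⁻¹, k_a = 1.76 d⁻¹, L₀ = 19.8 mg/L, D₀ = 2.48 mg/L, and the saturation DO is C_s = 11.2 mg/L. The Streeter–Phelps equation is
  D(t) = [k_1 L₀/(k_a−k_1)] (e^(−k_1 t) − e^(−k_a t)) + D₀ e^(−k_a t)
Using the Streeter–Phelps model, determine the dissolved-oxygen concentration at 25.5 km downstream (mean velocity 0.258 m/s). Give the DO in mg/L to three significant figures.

DO ≈ 8.57 mg/L

Travel time t = x/v = 25.5 km / (0.258 m/s) = 25500 m / 0.258 m/s = 98840 s = 1.144 d.
k_1 L₀/(k_a−k_1) = 0.293×19.8/(1.76−0.293) = 5.801/1.467 = 3.955 mg/L.
e^(−k_1 t) = e^(−0.293×1.144) = 0.7152; e^(−k_a t) = e^(−1.76×1.144) = 0.1335.
D = 3.955 × (0.7152 − 0.1335) + 2.48 × 0.1335 = 2.300 + 0.3312 = 2.631 mg/L.
DO = C_s − D = 11.2 − 2.631 = 8.569 mg/L.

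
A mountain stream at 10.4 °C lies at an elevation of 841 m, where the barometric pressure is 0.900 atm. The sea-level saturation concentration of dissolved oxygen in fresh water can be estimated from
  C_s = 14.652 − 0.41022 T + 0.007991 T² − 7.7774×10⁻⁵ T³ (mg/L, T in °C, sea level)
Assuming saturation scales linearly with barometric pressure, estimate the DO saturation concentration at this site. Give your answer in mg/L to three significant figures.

C_s ≈ 10.0 mg/L

At sea level: C_s = 14.652 − 0.41022×10.4 + 0.007991×10.4² − 7.7774×10⁻⁵×10.4³ = 11.16 mg/L.
Pressure correction: C_s' = 11.16 × 0.900 = 10.05 mg/L.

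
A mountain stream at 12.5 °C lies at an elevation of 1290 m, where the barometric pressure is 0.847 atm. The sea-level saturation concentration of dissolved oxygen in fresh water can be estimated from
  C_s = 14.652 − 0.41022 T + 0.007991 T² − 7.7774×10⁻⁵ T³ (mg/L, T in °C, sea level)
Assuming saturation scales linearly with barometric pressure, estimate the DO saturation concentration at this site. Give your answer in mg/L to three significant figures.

C_s ≈ 9.00 mg/L

At sea level: C_s = 14.652 − 0.41022×12.5 + 0.007991×12.5² − 7.7774×10⁻⁵×12.5³ = 10.62 mg/L.
Pressure correction: C_s' = 10.62 × 0.847 = 8.996 mg/L.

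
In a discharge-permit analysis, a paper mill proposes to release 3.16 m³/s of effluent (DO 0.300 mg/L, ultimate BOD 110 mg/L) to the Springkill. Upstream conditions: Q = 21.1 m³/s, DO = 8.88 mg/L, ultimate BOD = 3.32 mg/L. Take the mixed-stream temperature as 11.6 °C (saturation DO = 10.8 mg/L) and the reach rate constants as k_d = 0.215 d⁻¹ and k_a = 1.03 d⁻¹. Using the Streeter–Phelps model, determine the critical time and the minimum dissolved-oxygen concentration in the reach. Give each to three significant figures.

Mixed DO = (21.1×8.88 + 3.16×0.300)/(21.1+3.16) = 188.3/24.26 = 7.762 mg/L.
Mixed L₀ = (21.1×3.32 + 3.16×110)/(24.26) = 417.7/24.26 = 17.22 mg/L.
Initial deficit D₀ = C_s − DO₀ = 10.8 − 7.762 = 3.038 mg/L.
t_c = (1/0.8150) ln[(1.03/0.215)(1 − 3.038×0.8150/(0.215×17.22))] = 1.227 × ln(1.586) = 0.5663 d.
D_c = (0.215/1.03) × 17.22 × e^(−0.215×0.5663) = 0.2087 × 17.22 × 0.8854 = 3.182 mg/L.
Minimum DO = 10.8 − 3.182 = 7.618 mg/L.

t_c ≈ 0.566 d; minimum DO ≈ 7.62 mg/L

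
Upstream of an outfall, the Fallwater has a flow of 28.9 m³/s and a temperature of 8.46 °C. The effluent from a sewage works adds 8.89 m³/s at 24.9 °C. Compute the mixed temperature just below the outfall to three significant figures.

12.3 °C

Flow-weighted mixing: C = (Q_r C_r + Q_w C_w)/(Q_r + Q_w)
= (28.9×8.46 + 8.89×24.9)/(28.9 + 8.89) = 465.9/37.79 = 12.33 °C.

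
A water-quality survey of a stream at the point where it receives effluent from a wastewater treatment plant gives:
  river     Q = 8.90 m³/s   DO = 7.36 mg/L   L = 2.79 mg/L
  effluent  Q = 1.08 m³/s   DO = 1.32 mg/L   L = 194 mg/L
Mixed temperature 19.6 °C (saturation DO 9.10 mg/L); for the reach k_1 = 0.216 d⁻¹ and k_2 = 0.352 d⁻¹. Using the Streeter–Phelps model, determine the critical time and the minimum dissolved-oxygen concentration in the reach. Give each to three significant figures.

Mixed DO = (8.90×7.36 + 1.08×1.32)/(8.90+1.08) = 66.93/9.980 = 6.706 mg/L.
Mixed L₀ = (8.90×2.79 + 1.08×194)/(9.980) = 234.4/9.980 = 23.48 mg/L.
Initial deficit D₀ = C_s − DO₀ = 9.10 − 6.706 = 2.394 mg/L.
t_c = (1/0.1360) ln[(0.352/0.216)(1 − 2.394×0.1360/(0.216×23.48))] = 7.353 × ln(1.525) = 3.103 d.
D_c = (0.216/0.352) × 23.48 × e^(−0.216×3.103) = 0.6136 × 23.48 × 0.5116 = 7.371 mg/L.
Minimum DO = 9.10 − 7.371 = 1.729 mg/L.

t_c ≈ 3.10 d; minimum DO ≈ 1.73 mg/L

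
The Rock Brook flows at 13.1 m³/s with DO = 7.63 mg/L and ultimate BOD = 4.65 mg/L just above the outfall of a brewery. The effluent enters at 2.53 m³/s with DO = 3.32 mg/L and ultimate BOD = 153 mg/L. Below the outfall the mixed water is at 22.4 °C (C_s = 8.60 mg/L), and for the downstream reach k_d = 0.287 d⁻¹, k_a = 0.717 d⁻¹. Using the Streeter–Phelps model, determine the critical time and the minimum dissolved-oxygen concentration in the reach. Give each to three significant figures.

t_c ≈ 1.92 d; minimum DO ≈ 1.98 mg/L

Mixed DO = (13.1×7.63 + 2.53×3.32)/(13.1+2.53) = 108.4/15.63 = 6.932 mg/L.
Mixed L₀ = (13.1×4.65 + 2.53×153)/(15.63) = 448.0/15.63 = 28.66 mg/L.
Initial deficit D₀ = C_s − DO₀ = 8.60 − 6.932 = 1.668 mg/L.
t_c = (1/0.4300) ln[(0.717/0.287)(1 − 1.668×0.4300/(0.287×28.66))] = 2.326 × ln(2.280) = 1.917 d.
D_c = (0.287/0.717) × 28.66 × e^(−0.287×1.917) = 0.4003 × 28.66 × 0.5768 = 6.618 mg/L.
Minimum DO = 8.60 − 6.618 = 1.982 mg/L.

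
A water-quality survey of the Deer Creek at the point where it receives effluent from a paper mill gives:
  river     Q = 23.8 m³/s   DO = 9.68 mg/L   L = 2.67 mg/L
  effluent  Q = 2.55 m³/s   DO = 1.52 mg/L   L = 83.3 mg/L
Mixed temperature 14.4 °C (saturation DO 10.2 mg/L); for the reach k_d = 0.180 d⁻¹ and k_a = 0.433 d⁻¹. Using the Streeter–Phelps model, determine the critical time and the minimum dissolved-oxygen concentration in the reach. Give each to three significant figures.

Mixed DO = (23.8×9.68 + 2.55×1.52)/(23.8+2.55) = 234.3/26.35 = 8.890 mg/L.
Mixed L₀ = (23.8×2.67 + 2.55×83.3)/(26.35) = 276.0/26.35 = 10.47 mg/L.
Initial deficit D₀ = C_s − DO₀ = 10.2 − 8.890 = 1.310 mg/L.
t_c = (1/0.2530) ln[(0.433/0.180)(1 − 1.310×0.2530/(0.180×10.47))] = 3.953 × ln(1.983) = 2.705 d.
D_c = (0.180/0.433) × 10.47 × e^(−0.180×2.705) = 0.4157 × 10.47 × 0.6145 = 2.675 mg/L.
Minimum DO = 10.2 − 2.675 = 7.525 mg/L.

t_c ≈ 2.71 d; minimum DO ≈ 7.52 mg/L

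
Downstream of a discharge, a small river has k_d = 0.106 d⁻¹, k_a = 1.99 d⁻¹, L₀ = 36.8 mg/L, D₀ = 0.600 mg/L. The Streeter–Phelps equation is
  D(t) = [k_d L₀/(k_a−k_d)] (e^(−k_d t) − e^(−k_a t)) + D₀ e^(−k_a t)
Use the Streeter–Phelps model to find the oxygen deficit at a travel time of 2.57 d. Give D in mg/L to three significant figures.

D ≈ 1.57 mg/L

k_d L₀/(k_a−k_d) = 0.106×36.8/(1.99−0.106) = 3.901/1.884 = 2.070 mg/L.
e^(−k_d t) = e^(−0.106×2.570) = 0.7615; e^(−k_a t) = e^(−1.99×2.570) = 0.006010.
D = 2.070 × (0.7615 − 0.006010) + 0.600 × 0.006010 = 1.564 + 0.003606 = 1.568 mg/L.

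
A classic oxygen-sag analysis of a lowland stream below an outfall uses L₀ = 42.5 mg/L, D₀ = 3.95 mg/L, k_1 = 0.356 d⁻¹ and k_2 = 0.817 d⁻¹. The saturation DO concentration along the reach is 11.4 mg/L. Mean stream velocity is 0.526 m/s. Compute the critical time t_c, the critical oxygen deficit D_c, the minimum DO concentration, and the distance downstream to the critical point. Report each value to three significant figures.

t_c ≈ 1.52 d; D_c ≈ 10.8 mg/L; min DO ≈ 0.635 mg/L; x_c ≈ 69.3 km

With k_2/k_1 = 2.295 and 1 − D₀(k_2−k_1)/(k_1 L₀) = 0.8796,
t_c = ln(2.295 × 0.8796) / (0.817 − 0.356) = ln(2.019) / 0.4610 = 0.7025/0.4610 = 1.524 d.
L(t_c) = L₀ e^(−k_1 t_c) = 42.5 × 0.5813 = 24.71 mg/L, and at the critical point k_2 D_c = k_1 L, so D_c = (0.356/0.817) × 24.71 = 10.77 mg/L.
Minimum DO = C_s − D_c = 11.4 − 10.77 = 0.6348 mg/L.
x_c = v t_c = 0.526 m/s × 1.524 d × 86400 s/d = 69250 m ≈ 69.3 km.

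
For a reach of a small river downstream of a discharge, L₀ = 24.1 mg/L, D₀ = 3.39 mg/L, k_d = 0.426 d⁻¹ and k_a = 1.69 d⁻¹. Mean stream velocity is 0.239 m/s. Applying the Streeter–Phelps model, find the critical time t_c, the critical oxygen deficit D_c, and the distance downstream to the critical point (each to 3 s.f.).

t_c ≈ 0.663 d; D_c ≈ 4.58 mg/L; x_c ≈ 13.7 km

At the critical point dD/dt = 0, so k_d L₀ e^(−k_d t) = k_a D. Substituting D(t) from the Streeter–Phelps equation and solving for t gives
t_c = ln[(k_a/k_d)(1 − D₀(k_a−k_d)/(k_d L₀))] / (k_a−k_d).
Here k_a−k_d = 1.264 d⁻¹ and 1 − D₀(k_a−k_d)/(k_d L₀) = 1 − 3.39×1.264/(0.426×24.1) = 0.5826, so
t_c = ln(3.967 × 0.5826) / 1.264 = 0.8378 / 1.264 = 0.6629 d.
L(t_c) = L₀ e^(−k_d t_c) = 24.1 × 0.7540 = 18.17 mg/L, and at the critical point k_a D_c = k_d L, so D_c = (0.426/1.69) × 18.17 = 4.580 mg/L.
x_c = v t_c = 0.239 m/s × 0.6629 d × 86400 s/d = 13690 m ≈ 13.7 km.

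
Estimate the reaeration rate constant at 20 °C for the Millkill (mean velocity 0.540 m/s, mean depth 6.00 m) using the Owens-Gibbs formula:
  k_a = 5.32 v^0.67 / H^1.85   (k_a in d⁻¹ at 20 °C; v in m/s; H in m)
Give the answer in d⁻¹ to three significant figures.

k_a ≈ 0.128 d⁻¹

k_a = 5.32 × 0.540^0.67 / 6.00^1.85 = 5.32 × 0.6618 / 27.52 = 0.1279 d⁻¹.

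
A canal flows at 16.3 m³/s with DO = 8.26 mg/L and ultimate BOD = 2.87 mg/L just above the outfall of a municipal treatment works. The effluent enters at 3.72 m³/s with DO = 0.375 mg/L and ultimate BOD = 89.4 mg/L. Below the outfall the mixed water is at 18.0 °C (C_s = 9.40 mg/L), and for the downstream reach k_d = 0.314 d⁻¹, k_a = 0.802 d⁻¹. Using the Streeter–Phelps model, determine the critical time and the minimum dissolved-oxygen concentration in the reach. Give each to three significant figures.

t_c ≈ 1.43 d; minimum DO ≈ 4.66 mg/L

Mixed DO = (16.3×8.26 + 3.72×0.375)/(16.3+3.72) = 136.0/20.02 = 6.795 mg/L.
Mixed L₀ = (16.3×2.87 + 3.72×89.4)/(20.02) = 379.3/20.02 = 18.95 mg/L.
Initial deficit D₀ = C_s − DO₀ = 9.40 − 6.795 = 2.605 mg/L.
t_c = (1/0.4880) ln[(0.802/0.314)(1 − 2.605×0.4880/(0.314×18.95))] = 2.049 × ln(2.008) = 1.429 d.
D_c = (0.314/0.802) × 18.95 × e^(−0.314×1.429) = 0.3915 × 18.95 × 0.6385 = 4.737 mg/L.
Minimum DO = 9.40 − 4.737 = 4.663 mg/L.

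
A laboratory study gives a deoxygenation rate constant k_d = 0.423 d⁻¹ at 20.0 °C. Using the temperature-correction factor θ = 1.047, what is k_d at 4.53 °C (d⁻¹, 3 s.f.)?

k_d ≈ 0.208 d⁻¹

k_d(T₂) = k_d(T₁) · θ^(T₂−T₁) = 0.423 × 1.047^(4.53−20.0)
= 0.423 × 1.047^-15.5 = 0.423 × 0.4914 = 0.2079 d⁻¹.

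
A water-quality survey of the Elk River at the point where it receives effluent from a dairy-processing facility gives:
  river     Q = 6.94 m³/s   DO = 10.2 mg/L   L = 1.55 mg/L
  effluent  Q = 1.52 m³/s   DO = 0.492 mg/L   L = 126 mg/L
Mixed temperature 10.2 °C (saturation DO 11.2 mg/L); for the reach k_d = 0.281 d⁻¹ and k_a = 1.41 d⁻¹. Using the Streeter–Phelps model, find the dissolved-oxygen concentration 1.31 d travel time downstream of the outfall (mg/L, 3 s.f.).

DO ≈ 7.59 mg/L

Mixed DO = (6.94×10.2 + 1.52×0.492)/(6.94+1.52) = 71.54/8.460 = 8.456 mg/L.
Mixed L₀ = (6.94×1.55 + 1.52×126)/(8.460) = 202.3/8.460 = 23.91 mg/L.
Initial deficit D₀ = C_s − DO₀ = 11.2 − 8.456 = 2.744 mg/L.
D(1.31) = [0.281×23.91/(1.41−0.281)](e^(−0.281×1.31) − e^(−1.41×1.31)) + 2.744 e^(−1.41×1.31)
= 5.951 × (0.6920 − 0.1577) + 2.744 × 0.1577 = 3.613 mg/L.
DO = 11.2 − 3.613 = 7.587 mg/L.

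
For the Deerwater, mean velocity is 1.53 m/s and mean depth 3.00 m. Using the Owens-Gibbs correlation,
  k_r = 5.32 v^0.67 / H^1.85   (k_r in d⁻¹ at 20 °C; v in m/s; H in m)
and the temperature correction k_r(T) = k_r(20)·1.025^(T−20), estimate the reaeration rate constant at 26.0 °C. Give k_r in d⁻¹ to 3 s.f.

k_r ≈ 1.07 d⁻¹

k_r(20) = 5.32 × 1.53^0.67 / 3.00^1.85 = 5.32 × 1.330 / 7.633 = 0.9268 d⁻¹.
k_r(26.0) = 0.9268 × 1.025^(26.0−20) = 0.9268 × 1.160 = 1.075 d⁻¹.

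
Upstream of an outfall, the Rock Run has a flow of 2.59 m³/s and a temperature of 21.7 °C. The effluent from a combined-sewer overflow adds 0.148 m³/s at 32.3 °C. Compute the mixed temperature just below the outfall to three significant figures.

Flow-weighted mixing: C = (Q_r C_r + Q_w C_w)/(Q_r + Q_w)
= (2.59×21.7 + 0.148×32.3)/(2.59 + 0.148) = 60.98/2.738 = 22.27 °C.

22.3 °C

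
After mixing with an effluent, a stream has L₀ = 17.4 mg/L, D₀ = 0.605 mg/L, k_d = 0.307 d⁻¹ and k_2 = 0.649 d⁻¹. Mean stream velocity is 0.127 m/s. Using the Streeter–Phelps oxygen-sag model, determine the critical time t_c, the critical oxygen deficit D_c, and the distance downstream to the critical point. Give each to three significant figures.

With k_2/k_d = 2.114 and 1 − D₀(k_2−k_d)/(k_d L₀) = 0.9613,
t_c = ln(2.114 × 0.9613) / (0.649 − 0.307) = ln(2.032) / 0.3420 = 0.7091/0.3420 = 2.073 d.
L(t_c) = L₀ e^(−k_d t_c) = 17.4 × 0.5291 = 9.207 mg/L, and at the critical point k_2 D_c = k_d L, so D_c = (0.307/0.649) × 9.207 = 4.355 mg/L.
x_c = v t_c = 0.127 m/s × 2.073 d × 86400 s/d = 22750 m ≈ 22.8 km.

t_c ≈ 2.07 d; D_c ≈ 4.36 mg/L; x_c ≈ 22.8 km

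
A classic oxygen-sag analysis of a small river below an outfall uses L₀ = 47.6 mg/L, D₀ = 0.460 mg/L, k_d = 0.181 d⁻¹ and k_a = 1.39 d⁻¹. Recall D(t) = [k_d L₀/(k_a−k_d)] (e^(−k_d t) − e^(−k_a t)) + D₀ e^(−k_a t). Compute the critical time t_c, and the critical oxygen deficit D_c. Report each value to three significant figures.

t_c ≈ 1.63 d; D_c ≈ 4.61 mg/L

At the critical point dD/dt = 0, so k_d L₀ e^(−k_d t) = k_a D. Substituting D(t) from the Streeter–Phelps equation and solving for t gives
t_c = ln[(k_a/k_d)(1 − D₀(k_a−k_d)/(k_d L₀))] / (k_a−k_d).
Here k_a−k_d = 1.209 d⁻¹ and 1 − D₀(k_a−k_d)/(k_d L₀) = 1 − 0.460×1.209/(0.181×47.6) = 0.9354, so
t_c = ln(7.680 × 0.9354) / 1.209 = 1.972 / 1.209 = 1.631 d.
L(t_c) = L₀ e^(−k_d t_c) = 47.6 × 0.7444 = 35.43 mg/L, and at the critical point k_a D_c = k_d L, so D_c = (0.181/1.39) × 35.43 = 4.614 mg/L.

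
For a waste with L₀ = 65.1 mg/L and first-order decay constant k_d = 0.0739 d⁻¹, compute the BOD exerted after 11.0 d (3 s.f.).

y ≈ 36.2 mg/L

y_t = L₀(1 − e^(−k_d t)) = 65.1 × (1 − e^(−0.0739×11.0))
= 65.1 × (1 − 0.4436) = 65.1 × 0.5564 = 36.22 mg/L.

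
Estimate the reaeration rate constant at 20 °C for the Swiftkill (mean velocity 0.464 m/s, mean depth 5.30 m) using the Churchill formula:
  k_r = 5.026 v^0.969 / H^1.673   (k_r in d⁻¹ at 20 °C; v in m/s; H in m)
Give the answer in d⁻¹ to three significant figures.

k_r ≈ 0.147 d⁻¹

k_r = 5.026 × 0.464^0.969 / 5.30^1.673 = 5.026 × 0.4752 / 16.28 = 0.1467 d⁻¹.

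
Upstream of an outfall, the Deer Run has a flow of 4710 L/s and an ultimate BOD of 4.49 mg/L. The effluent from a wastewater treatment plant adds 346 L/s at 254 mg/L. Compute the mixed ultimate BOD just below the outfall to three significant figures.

21.6 mg/L

Flow-weighted mixing: C = (Q_r C_r + Q_w C_w)/(Q_r + Q_w)
= (4710×4.49 + 346×254)/(4710 + 346) = 109000/5056 = 21.56 mg/L.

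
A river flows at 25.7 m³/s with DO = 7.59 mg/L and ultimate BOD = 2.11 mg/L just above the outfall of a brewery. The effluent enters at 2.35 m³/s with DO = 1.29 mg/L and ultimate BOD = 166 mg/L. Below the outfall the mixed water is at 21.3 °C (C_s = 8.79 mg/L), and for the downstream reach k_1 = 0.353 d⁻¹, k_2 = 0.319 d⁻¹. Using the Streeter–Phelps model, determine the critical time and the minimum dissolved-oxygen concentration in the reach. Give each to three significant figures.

Mixed DO = (25.7×7.59 + 2.35×1.29)/(25.7+2.35) = 198.1/28.05 = 7.062 mg/L.
Mixed L₀ = (25.7×2.11 + 2.35×166)/(28.05) = 444.3/28.05 = 15.84 mg/L.
Initial deficit D₀ = C_s − DO₀ = 8.79 − 7.062 = 1.728 mg/L.
t_c = (1/-0.03400) ln[(0.319/0.353)(1 − 1.728×-0.03400/(0.353×15.84))] = -29.41 × ln(0.9132) = 2.671 d.
D_c = (0.353/0.319) × 15.84 × e^(−0.353×2.671) = 1.107 × 15.84 × 0.3895 = 6.827 mg/L.
Minimum DO = 8.79 − 6.827 = 1.963 mg/L.

t_c ≈ 2.67 d; minimum DO ≈ 1.96 mg/L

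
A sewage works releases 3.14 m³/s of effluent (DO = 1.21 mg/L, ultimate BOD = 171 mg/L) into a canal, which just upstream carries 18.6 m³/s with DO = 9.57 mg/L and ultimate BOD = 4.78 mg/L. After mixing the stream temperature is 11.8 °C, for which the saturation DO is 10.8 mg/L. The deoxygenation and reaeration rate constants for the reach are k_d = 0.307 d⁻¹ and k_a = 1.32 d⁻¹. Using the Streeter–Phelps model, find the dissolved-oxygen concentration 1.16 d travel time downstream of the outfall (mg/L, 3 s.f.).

DO ≈ 6.05 mg/L

Mixed DO = (18.6×9.57 + 3.14×1.21)/(18.6+3.14) = 181.8/21.74 = 8.363 mg/L.
Mixed L₀ = (18.6×4.78 + 3.14×171)/(21.74) = 625.8/21.74 = 28.79 mg/L.
Initial deficit D₀ = C_s − DO₀ = 10.8 − 8.363 = 2.437 mg/L.
D(1.16) = [0.307×28.79/(1.32−0.307)](e^(−0.307×1.16) − e^(−1.32×1.16)) + 2.437 e^(−1.32×1.16)
= 8.724 × (0.7004 − 0.2163) + 2.437 × 0.2163 = 4.751 mg/L.
DO = 10.8 − 4.751 = 6.049 mg/L.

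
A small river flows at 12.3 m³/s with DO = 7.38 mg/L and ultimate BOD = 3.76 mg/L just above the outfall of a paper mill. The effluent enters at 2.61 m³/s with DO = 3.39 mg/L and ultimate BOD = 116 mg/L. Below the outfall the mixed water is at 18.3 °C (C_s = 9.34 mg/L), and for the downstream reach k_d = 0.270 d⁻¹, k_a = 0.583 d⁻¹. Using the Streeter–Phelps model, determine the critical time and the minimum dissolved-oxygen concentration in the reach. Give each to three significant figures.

Mixed DO = (12.3×7.38 + 2.61×3.39)/(12.3+2.61) = 99.62/14.91 = 6.682 mg/L.
Mixed L₀ = (12.3×3.76 + 2.61×116)/(14.91) = 349.0/14.91 = 23.41 mg/L.
Initial deficit D₀ = C_s − DO₀ = 9.34 − 6.682 = 2.658 mg/L.
t_c = (1/0.3130) ln[(0.583/0.270)(1 − 2.658×0.3130/(0.270×23.41))] = 3.195 × ln(1.875) = 2.008 d.
D_c = (0.270/0.583) × 23.41 × e^(−0.270×2.008) = 0.4631 × 23.41 × 0.5814 = 6.303 mg/L.
Minimum DO = 9.34 − 6.303 = 3.037 mg/L.

t_c ≈ 2.01 d; minimum DO ≈ 3.04 mg/L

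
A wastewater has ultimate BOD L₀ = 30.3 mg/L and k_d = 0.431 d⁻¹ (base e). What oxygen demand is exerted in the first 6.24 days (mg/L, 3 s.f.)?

y_t = L₀(1 − e^(−k_d t)) = 30.3 × (1 − e^(−0.431×6.24))
= 30.3 × (1 − 0.06792) = 30.3 × 0.9321 = 28.24 mg/L.

y ≈ 28.2 mg/L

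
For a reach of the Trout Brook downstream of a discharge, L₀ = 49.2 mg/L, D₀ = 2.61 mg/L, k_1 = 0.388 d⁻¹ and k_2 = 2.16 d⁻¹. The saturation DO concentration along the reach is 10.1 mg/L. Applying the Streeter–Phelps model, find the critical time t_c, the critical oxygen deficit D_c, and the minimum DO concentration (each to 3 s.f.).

With k_2/k_1 = 5.567 and 1 − D₀(k_2−k_1)/(k_1 L₀) = 0.7577,
t_c = ln(5.567 × 0.7577) / (2.16 − 0.388) = ln(4.218) / 1.772 = 1.439/1.772 = 0.8123 d.
L(t_c) = L₀ e^(−k_1 t_c) = 49.2 × 0.7297 = 35.90 mg/L, and at the critical point k_2 D_c = k_1 L, so D_c = (0.388/2.16) × 35.90 = 6.449 mg/L.
Minimum DO = C_s − D_c = 10.1 − 6.449 = 3.651 mg/L.

t_c ≈ 0.812 d; D_c ≈ 6.45 mg/L; min DO ≈ 3.65 mg/L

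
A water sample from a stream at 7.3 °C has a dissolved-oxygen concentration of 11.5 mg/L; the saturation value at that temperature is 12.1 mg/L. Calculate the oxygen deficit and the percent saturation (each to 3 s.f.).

D = C_s − C = 12.1 − 11.5 = 0.600 mg/L.
% saturation = 11.5/12.1 × 100 = 95.0 %.

D ≈ 0.600 mg/L; 95.0 % saturation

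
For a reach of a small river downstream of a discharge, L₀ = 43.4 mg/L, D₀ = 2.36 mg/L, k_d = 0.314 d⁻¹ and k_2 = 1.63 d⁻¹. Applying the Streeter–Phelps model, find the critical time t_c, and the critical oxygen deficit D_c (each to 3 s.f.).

At the critical point dD/dt = 0, so k_d L₀ e^(−k_d t) = k_2 D. Substituting D(t) from the Streeter–Phelps equation and solving for t gives
t_c = ln[(k_2/k_d)(1 − D₀(k_2−k_d)/(k_d L₀))] / (k_2−k_d).
Here k_2−k_d = 1.316 d⁻¹ and 1 − D₀(k_2−k_d)/(k_d L₀) = 1 − 2.36×1.316/(0.314×43.4) = 0.7721, so
t_c = ln(5.191 × 0.7721) / 1.316 = 1.388 / 1.316 = 1.055 d.
D_c = (k_d/k_2) L₀ e^(−k_d t_c) = (0.314/1.63) × 43.4 × e^(−0.314×1.055) = 0.1926 × 43.4 × 0.7180 = 6.003 mg/L.

t_c ≈ 1.05 d; D_c ≈ 6.00 mg/L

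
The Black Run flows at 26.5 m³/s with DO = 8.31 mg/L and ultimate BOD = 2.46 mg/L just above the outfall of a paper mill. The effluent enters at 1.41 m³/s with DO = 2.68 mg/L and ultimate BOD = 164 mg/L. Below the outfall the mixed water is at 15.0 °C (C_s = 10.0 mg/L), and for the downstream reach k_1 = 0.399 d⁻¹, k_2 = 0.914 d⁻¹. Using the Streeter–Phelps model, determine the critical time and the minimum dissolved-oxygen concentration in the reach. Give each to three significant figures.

Mixed DO = (26.5×8.31 + 1.41×2.68)/(26.5+1.41) = 224.0/27.91 = 8.026 mg/L.
Mixed L₀ = (26.5×2.46 + 1.41×164)/(27.91) = 296.4/27.91 = 10.62 mg/L.
Initial deficit D₀ = C_s − DO₀ = 10.0 − 8.026 = 1.974 mg/L.
t_c = (1/0.5150) ln[(0.914/0.399)(1 − 1.974×0.5150/(0.399×10.62))] = 1.942 × ln(1.741) = 1.077 d.
D_c = (0.399/0.914) × 10.62 × e^(−0.399×1.077) = 0.4365 × 10.62 × 0.6508 = 3.017 mg/L.
Minimum DO = 10.0 − 3.017 = 6.983 mg/L.

t_c ≈ 1.08 d; minimum DO ≈ 6.98 mg/L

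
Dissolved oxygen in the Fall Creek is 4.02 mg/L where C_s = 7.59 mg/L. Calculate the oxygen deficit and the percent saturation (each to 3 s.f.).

D ≈ 3.57 mg/L; 53.0 % saturation

D = C_s − C = 7.59 − 4.02 = 3.57 mg/L.
% saturation = 4.02/7.59 × 100 = 53.0 %.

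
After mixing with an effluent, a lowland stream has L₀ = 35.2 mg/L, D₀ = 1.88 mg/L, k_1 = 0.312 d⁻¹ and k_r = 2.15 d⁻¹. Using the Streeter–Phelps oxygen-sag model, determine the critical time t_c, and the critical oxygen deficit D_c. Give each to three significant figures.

t_c ≈ 0.845 d; D_c ≈ 3.92 mg/L

With k_r/k_1 = 6.891 and 1 − D₀(k_r−k_1)/(k_1 L₀) = 0.6854,
t_c = ln(6.891 × 0.6854) / (2.15 − 0.312) = ln(4.723) / 1.838 = 1.552/1.838 = 0.8446 d.
D_c = (k_1/k_r) L₀ e^(−k_1 t_c) = (0.312/2.15) × 35.2 × e^(−0.312×0.8446) = 0.1451 × 35.2 × 0.7683 = 3.925 mg/L.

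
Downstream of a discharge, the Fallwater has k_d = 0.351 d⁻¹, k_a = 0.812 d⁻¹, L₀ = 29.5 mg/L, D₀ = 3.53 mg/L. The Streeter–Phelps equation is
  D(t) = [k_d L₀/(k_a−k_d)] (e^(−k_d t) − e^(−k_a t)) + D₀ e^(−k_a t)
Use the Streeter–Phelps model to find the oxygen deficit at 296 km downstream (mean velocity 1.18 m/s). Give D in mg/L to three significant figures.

Travel time t = x/v = 296 km / (1.18 m/s) = 296000 m / 1.18 m/s = 250800 s = 2.903 d.
k_d L₀/(k_a−k_d) = 0.351×29.5/(0.812−0.351) = 10.35/0.4610 = 22.46 mg/L.
e^(−k_d t) = e^(−0.351×2.903) = 0.3609; e^(−k_a t) = e^(−0.812×2.903) = 0.09466.
D = 22.46 × (0.3609 − 0.09466) + 3.53 × 0.09466 = 5.981 + 0.3341 = 6.315 mg/L.

D ≈ 6.31 mg/L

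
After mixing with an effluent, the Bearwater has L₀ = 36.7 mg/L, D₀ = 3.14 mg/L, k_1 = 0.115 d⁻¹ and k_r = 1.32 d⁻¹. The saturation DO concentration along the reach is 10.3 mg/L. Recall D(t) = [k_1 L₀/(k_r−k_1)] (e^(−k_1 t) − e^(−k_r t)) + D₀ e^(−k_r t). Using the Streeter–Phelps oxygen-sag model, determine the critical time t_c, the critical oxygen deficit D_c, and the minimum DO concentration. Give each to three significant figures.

t_c ≈ 0.143 d; D_c ≈ 3.15 mg/L; min DO ≈ 7.15 mg/L

At the critical point dD/dt = 0, so k_1 L₀ e^(−k_1 t) = k_r D. Substituting D(t) from the Streeter–Phelps equation and solving for t gives
t_c = ln[(k_r/k_1)(1 − D₀(k_r−k_1)/(k_1 L₀))] / (k_r−k_1).
Here k_r−k_1 = 1.205 d⁻¹ and 1 − D₀(k_r−k_1)/(k_1 L₀) = 1 − 3.14×1.205/(0.115×36.7) = 0.1035, so
t_c = ln(11.48 × 0.1035) / 1.205 = 0.1722 / 1.205 = 0.1429 d.
L(t_c) = L₀ e^(−k_1 t_c) = 36.7 × 0.9837 = 36.10 mg/L, and at the critical point k_r D_c = k_1 L, so D_c = (0.115/1.32) × 36.10 = 3.145 mg/L.
Minimum DO = C_s − D_c = 10.3 − 3.145 = 7.155 mg/L.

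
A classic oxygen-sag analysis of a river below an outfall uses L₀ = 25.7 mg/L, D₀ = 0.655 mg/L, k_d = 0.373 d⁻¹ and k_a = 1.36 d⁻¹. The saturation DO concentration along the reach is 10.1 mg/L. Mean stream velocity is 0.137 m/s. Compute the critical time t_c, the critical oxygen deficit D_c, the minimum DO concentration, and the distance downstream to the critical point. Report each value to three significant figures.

t_c ≈ 1.24 d; D_c ≈ 4.44 mg/L; min DO ≈ 5.66 mg/L; x_c ≈ 14.7 km

t_c = [1/(k_a−k_d)] ln[(k_a/k_d)(1 − D₀(k_a−k_d)/(k_d L₀))]
= [1/(1.36−0.373)] ln[(1.36/0.373)(1 − 0.655×0.9870/(0.373×25.7))]
= (1/0.9870) ln[3.646 × 0.9326] = 1.013 × ln(3.400) = 1.013 × 1.224 = 1.240 d.
L(t_c) = L₀ e^(−k_d t_c) = 25.7 × 0.6297 = 16.18 mg/L, and at the critical point k_a D_c = k_d L, so D_c = (0.373/1.36) × 16.18 = 4.439 mg/L.
Minimum DO = C_s − D_c = 10.1 − 4.439 = 5.661 mg/L.
x_c = v t_c = 0.137 m/s × 1.240 d × 86400 s/d = 14680 m ≈ 14.7 km.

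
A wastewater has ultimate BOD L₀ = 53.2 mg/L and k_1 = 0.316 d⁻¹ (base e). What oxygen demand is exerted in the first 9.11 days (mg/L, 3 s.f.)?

y_t = L₀(1 − e^(−k_1 t)) = 53.2 × (1 − e^(−0.316×9.11))
= 53.2 × (1 − 0.05620) = 53.2 × 0.9438 = 50.21 mg/L.

y ≈ 50.2 mg/L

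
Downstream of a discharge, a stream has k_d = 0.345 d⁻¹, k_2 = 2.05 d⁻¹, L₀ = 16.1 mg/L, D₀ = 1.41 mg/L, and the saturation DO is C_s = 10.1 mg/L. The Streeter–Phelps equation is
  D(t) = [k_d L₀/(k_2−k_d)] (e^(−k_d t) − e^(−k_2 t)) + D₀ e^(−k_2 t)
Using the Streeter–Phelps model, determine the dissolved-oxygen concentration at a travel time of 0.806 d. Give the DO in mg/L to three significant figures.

k_d L₀/(k_2−k_d) = 0.345×16.1/(2.05−0.345) = 5.554/1.705 = 3.258 mg/L.
e^(−k_d t) = e^(−0.345×0.8060) = 0.7572; e^(−k_2 t) = e^(−2.05×0.8060) = 0.1916.
D = 3.258 × (0.7572 − 0.1916) + 1.41 × 0.1916 = 1.843 + 0.2702 = 2.113 mg/L.
DO = C_s − D = 10.1 − 2.113 = 7.987 mg/L.

DO ≈ 7.99 mg/L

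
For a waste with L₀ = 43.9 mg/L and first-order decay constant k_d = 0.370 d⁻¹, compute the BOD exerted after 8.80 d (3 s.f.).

y ≈ 42.2 mg/L

y_t = L₀(1 − e^(−k_d t)) = 43.9 × (1 − e^(−0.370×8.80))
= 43.9 × (1 − 0.03854) = 43.9 × 0.9615 = 42.21 mg/L.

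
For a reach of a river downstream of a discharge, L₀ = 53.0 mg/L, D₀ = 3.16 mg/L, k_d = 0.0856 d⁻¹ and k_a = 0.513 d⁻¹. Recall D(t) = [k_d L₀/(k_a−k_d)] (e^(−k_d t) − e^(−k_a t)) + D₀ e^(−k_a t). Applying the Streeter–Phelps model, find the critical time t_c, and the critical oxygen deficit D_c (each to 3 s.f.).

At the critical point dD/dt = 0, so k_d L₀ e^(−k_d t) = k_a D. Substituting D(t) from the Streeter–Phelps equation and solving for t gives
t_c = ln[(k_a/k_d)(1 − D₀(k_a−k_d)/(k_d L₀))] / (k_a−k_d).
Here k_a−k_d = 0.4274 d⁻¹ and 1 − D₀(k_a−k_d)/(k_d L₀) = 1 − 3.16×0.4274/(0.0856×53.0) = 0.7023, so
t_c = ln(5.993 × 0.7023) / 0.4274 = 1.437 / 0.4274 = 3.363 d.
D_c = (k_d/k_a) L₀ e^(−k_d t_c) = (0.0856/0.513) × 53.0 × e^(−0.0856×3.363) = 0.1669 × 53.0 × 0.7499 = 6.632 mg/L.

t_c ≈ 3.36 d; D_c ≈ 6.63 mg/L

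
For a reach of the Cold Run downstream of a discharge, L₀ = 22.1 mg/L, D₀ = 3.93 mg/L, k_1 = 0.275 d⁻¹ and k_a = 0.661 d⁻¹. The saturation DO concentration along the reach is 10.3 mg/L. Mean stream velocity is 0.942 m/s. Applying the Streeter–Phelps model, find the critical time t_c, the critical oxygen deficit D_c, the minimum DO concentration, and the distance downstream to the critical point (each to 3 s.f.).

With k_a/k_1 = 2.404 and 1 − D₀(k_a−k_1)/(k_1 L₀) = 0.7504,
t_c = ln(2.404 × 0.7504) / (0.661 − 0.275) = ln(1.804) / 0.3860 = 0.5898/0.3860 = 1.528 d.
L(t_c) = L₀ e^(−k_1 t_c) = 22.1 × 0.6569 = 14.52 mg/L, and at the critical point k_a D_c = k_1 L, so D_c = (0.275/0.661) × 14.52 = 6.040 mg/L.
Minimum DO = C_s − D_c = 10.3 − 6.040 = 4.260 mg/L.
x_c = v t_c = 0.942 m/s × 1.528 d × 86400 s/d = 124400 m ≈ 124 km.

t_c ≈ 1.53 d; D_c ≈ 6.04 mg/L; min DO ≈ 4.26 mg/L; x_c ≈ 124 km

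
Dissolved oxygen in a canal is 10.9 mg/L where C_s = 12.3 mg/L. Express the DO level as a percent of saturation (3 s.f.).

% saturation = C/C_s × 100 = 10.9/12.3 × 100 = 88.6 %.

88.6 % saturation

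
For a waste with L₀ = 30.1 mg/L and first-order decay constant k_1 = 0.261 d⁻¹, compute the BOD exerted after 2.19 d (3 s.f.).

y_t = L₀(1 − e^(−k_1 t)) = 30.1 × (1 − e^(−0.261×2.19))
= 30.1 × (1 − 0.5646) = 30.1 × 0.4354 = 13.10 mg/L.

y ≈ 13.1 mg/L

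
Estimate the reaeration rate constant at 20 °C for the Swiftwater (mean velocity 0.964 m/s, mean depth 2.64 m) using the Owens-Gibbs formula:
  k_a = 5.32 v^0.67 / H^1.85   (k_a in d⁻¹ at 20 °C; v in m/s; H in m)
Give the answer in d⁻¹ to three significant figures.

k_a ≈ 0.862 d⁻¹

k_a = 5.32 × 0.964^0.67 / 2.64^1.85 = 5.32 × 0.9757 / 6.025 = 0.8615 d⁻¹.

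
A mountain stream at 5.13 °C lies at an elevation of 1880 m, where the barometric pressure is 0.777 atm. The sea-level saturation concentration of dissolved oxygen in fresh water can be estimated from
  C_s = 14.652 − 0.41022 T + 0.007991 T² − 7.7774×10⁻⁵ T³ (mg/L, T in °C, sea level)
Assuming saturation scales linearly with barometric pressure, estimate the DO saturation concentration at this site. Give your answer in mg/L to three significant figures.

At sea level: C_s = 14.652 − 0.41022×5.13 + 0.007991×5.13² − 7.7774×10⁻⁵×5.13³ = 12.75 mg/L.
Pressure correction: C_s' = 12.75 × 0.777 = 9.905 mg/L.

C_s ≈ 9.90 mg/L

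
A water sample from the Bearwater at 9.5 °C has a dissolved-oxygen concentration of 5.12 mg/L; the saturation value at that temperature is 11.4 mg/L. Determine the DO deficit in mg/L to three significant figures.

D ≈ 6.28 mg/L

D = C_s − C = 11.4 − 5.12 = 6.28 mg/L.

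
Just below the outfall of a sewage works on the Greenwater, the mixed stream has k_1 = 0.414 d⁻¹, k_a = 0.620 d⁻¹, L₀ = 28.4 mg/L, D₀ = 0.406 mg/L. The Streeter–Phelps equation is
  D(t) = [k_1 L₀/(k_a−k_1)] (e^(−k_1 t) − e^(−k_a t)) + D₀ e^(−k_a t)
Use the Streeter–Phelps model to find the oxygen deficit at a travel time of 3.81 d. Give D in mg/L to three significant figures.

D ≈ 6.45 mg/L

k_1 L₀/(k_a−k_1) = 0.414×28.4/(0.620−0.414) = 11.76/0.2060 = 57.08 mg/L.
e^(−k_1 t) = e^(−0.414×3.810) = 0.2065; e^(−k_a t) = e^(−0.620×3.810) = 0.09421.
D = 57.08 × (0.2065 − 0.09421) + 0.406 × 0.09421 = 6.410 + 0.03825 = 6.448 mg/L.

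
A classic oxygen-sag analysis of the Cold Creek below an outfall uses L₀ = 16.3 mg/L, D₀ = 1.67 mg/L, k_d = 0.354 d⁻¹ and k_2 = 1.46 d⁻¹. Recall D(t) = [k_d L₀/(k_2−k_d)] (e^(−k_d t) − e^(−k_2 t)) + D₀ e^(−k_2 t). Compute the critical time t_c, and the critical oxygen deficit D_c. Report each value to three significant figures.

t_c ≈ 0.932 d; D_c ≈ 2.84 mg/L

t_c = [1/(k_2−k_d)] ln[(k_2/k_d)(1 − D₀(k_2−k_d)/(k_d L₀))]
= [1/(1.46−0.354)] ln[(1.46/0.354)(1 − 1.67×1.106/(0.354×16.3))]
= (1/1.106) ln[4.124 × 0.6799] = 0.9042 × ln(2.804) = 0.9042 × 1.031 = 0.9323 d.
D_c = (k_d/k_2) L₀ e^(−k_d t_c) = (0.354/1.46) × 16.3 × e^(−0.354×0.9323) = 0.2425 × 16.3 × 0.7189 = 2.841 mg/L.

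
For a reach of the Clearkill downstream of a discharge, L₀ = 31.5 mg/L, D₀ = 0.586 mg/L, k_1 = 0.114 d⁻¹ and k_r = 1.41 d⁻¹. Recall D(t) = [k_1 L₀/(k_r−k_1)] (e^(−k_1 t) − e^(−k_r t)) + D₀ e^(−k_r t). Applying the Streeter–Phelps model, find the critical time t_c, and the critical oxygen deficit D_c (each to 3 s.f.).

t_c ≈ 1.76 d; D_c ≈ 2.08 mg/L

With k_r/k_1 = 12.37 and 1 − D₀(k_r−k_1)/(k_1 L₀) = 0.7885,
t_c = ln(12.37 × 0.7885) / (1.41 − 0.114) = ln(9.753) / 1.296 = 2.278/1.296 = 1.757 d.
L(t_c) = L₀ e^(−k_1 t_c) = 31.5 × 0.8185 = 25.78 mg/L, and at the critical point k_r D_c = k_1 L, so D_c = (0.114/1.41) × 25.78 = 2.084 mg/L.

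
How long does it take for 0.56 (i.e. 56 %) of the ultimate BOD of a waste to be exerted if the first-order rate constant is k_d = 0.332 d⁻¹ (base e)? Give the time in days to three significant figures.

t ≈ 2.47 d

y/L₀ = 1 − e^(−k_d t) = 0.56 ⇒ e^(−k_d t) = 0.440
t = −ln(0.440) / 0.332 = 0.8210 / 0.332 = 2.473 d.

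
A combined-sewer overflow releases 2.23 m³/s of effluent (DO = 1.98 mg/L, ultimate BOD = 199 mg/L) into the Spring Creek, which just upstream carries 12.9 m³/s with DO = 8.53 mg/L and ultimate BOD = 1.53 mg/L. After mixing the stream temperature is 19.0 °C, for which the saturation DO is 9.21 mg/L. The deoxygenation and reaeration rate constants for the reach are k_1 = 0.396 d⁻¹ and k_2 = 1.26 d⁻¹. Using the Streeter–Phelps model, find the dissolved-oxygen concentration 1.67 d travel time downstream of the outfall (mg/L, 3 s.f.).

Mixed DO = (12.9×8.53 + 2.23×1.98)/(12.9+2.23) = 114.5/15.13 = 7.565 mg/L.
Mixed L₀ = (12.9×1.53 + 2.23×199)/(15.13) = 463.5/15.13 = 30.63 mg/L.
Initial deficit D₀ = C_s − DO₀ = 9.21 − 7.565 = 1.645 mg/L.
D(1.67) = [0.396×30.63/(1.26−0.396)](e^(−0.396×1.67) − e^(−1.26×1.67)) + 1.645 e^(−1.26×1.67)
= 14.04 × (0.5162 − 0.1219) + 1.645 × 0.1219 = 5.736 mg/L.
DO = 9.21 − 5.736 = 3.474 mg/L.

DO ≈ 3.47 mg/L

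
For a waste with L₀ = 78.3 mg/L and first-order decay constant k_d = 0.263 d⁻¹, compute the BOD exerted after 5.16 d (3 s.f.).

y_t = L₀(1 − e^(−k_d t)) = 78.3 × (1 − e^(−0.263×5.16))
= 78.3 × (1 − 0.2574) = 78.3 × 0.7426 = 58.14 mg/L.

y ≈ 58.1 mg/L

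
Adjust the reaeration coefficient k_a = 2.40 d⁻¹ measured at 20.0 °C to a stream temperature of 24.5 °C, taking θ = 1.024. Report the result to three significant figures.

k_a(T₂) = k_a(T₁) · θ^(T₂−T₁) = 2.40 × 1.024^(24.5−20.0)
= 2.40 × 1.024^4.50 = 2.40 × 1.113 = 2.670 d⁻¹.

k_a ≈ 2.67 d⁻¹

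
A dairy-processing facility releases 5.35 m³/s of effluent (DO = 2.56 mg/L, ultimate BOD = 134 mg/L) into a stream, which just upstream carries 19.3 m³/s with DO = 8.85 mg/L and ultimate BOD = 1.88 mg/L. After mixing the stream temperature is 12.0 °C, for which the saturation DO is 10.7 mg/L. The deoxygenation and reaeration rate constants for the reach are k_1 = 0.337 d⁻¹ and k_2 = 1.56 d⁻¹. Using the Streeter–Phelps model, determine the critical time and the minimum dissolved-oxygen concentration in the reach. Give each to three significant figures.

t_c ≈ 0.860 d; minimum DO ≈ 5.76 mg/L

Mixed DO = (19.3×8.85 + 5.35×2.56)/(19.3+5.35) = 184.5/24.65 = 7.485 mg/L.
Mixed L₀ = (19.3×1.88 + 5.35×134)/(24.65) = 753.2/24.65 = 30.56 mg/L.
Initial deficit D₀ = C_s − DO₀ = 10.7 − 7.485 = 3.215 mg/L.
t_c = (1/1.223) ln[(1.56/0.337)(1 − 3.215×1.223/(0.337×30.56))] = 0.8177 × ln(2.861) = 0.8596 d.
D_c = (0.337/1.56) × 30.56 × e^(−0.337×0.8596) = 0.2160 × 30.56 × 0.7485 = 4.941 mg/L.
Minimum DO = 10.7 − 4.941 = 5.759 mg/L.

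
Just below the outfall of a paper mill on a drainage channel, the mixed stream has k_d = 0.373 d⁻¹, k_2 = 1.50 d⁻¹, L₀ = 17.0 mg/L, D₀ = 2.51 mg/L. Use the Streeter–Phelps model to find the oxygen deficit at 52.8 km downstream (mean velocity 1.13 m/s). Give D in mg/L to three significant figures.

Travel time t = x/v = 52.8 km / (1.13 m/s) = 52800 m / 1.13 m/s = 46730 s = 0.5408 d.
k_d L₀/(k_2−k_d) = 0.373×17.0/(1.50−0.373) = 6.341/1.127 = 5.626 mg/L.
e^(−k_d t) = e^(−0.373×0.5408) = 0.8173; e^(−k_2 t) = e^(−1.50×0.5408) = 0.4443.
D = 5.626 × (0.8173 − 0.4443) + 2.51 × 0.4443 = 2.099 + 1.115 = 3.214 mg/L.

D ≈ 3.21 mg/L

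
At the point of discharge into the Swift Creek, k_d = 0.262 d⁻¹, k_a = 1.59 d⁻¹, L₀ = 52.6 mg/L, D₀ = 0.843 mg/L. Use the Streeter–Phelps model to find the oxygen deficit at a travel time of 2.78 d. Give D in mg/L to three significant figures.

k_d L₀/(k_a−k_d) = 0.262×52.6/(1.59−0.262) = 13.78/1.328 = 10.38 mg/L.
e^(−k_d t) = e^(−0.262×2.780) = 0.4827; e^(−k_a t) = e^(−1.59×2.780) = 0.01203.
D = 10.38 × (0.4827 − 0.01203) + 0.843 × 0.01203 = 4.884 + 0.01014 = 4.894 mg/L.

D ≈ 4.89 mg/L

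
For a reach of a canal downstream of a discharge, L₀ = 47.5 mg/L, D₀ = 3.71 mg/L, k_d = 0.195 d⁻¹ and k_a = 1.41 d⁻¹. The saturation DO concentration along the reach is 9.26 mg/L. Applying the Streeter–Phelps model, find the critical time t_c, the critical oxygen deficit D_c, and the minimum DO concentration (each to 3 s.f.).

With k_a/k_d = 7.231 and 1 − D₀(k_a−k_d)/(k_d L₀) = 0.5133,
t_c = ln(7.231 × 0.5133) / (1.41 − 0.195) = ln(3.712) / 1.215 = 1.312/1.215 = 1.079 d.
D_c = (k_d/k_a) L₀ e^(−k_d t_c) = (0.195/1.41) × 47.5 × e^(−0.195×1.079) = 0.1383 × 47.5 × 0.8102 = 5.322 mg/L.
Minimum DO = C_s − D_c = 9.26 − 5.322 = 3.938 mg/L.

t_c ≈ 1.08 d; D_c ≈ 5.32 mg/L; min DO ≈ 3.94 mg/L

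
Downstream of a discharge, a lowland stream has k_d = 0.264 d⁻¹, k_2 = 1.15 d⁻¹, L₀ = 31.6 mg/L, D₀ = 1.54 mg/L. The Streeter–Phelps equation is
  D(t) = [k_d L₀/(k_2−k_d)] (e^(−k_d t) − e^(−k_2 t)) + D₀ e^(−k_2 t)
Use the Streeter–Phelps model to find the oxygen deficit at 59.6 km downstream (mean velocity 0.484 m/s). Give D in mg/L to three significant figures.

Travel time t = x/v = 59.6 km / (0.484 m/s) = 59600 m / 0.484 m/s = 123100 s = 1.425 d.
k_d L₀/(k_2−k_d) = 0.264×31.6/(1.15−0.264) = 8.342/0.8860 = 9.416 mg/L.
e^(−k_d t) = e^(−0.264×1.425) = 0.6864; e^(−k_2 t) = e^(−1.15×1.425) = 0.1942.
D = 9.416 × (0.6864 − 0.1942) + 1.54 × 0.1942 = 4.635 + 0.2990 = 4.934 mg/L.

D ≈ 4.93 mg/L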